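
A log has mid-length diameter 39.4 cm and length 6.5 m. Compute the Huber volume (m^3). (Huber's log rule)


Huber: V = Am * L,  Am = pi*(Dm/200)^2
Am = pi*(39.4/200)^2 = 0.121922 m^2
V = 0.121922*6.5 = 0.7925 m^3

0.7925


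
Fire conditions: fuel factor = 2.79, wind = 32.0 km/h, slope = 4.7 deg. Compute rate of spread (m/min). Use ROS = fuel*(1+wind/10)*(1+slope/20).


Formula: ROS = fuel * (1 + wind/10) * (1 + slope/20)
Wind factor = 1 + 32.0/10 = 4.2
Slope factor = 1 + 4.7/20 = 1.235
ROS = 2.79 * 4.2 * 1.235 = 14.47 m/min

14.47


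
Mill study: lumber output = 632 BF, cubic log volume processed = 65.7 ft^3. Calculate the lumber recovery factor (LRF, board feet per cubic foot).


Formula: LRF = Lumber Output (BF) / Log Input (ft^3)
LRF = 632 BF / 65.7 ft^3
LRF = 9.62 BF/ft^3

9.62


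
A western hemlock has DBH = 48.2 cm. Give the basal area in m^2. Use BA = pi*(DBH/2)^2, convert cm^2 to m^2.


Formula: BA = pi * (DBH/2)^2 / 10000  (cm^2 to m^2)
Radius = DBH/2 = 48.2/2 = 24.1 cm
BA = pi * 24.1^2 / 10000
   = 1824.6684 cm^2 / 10000
   = 0.1825 m^2

0.1825


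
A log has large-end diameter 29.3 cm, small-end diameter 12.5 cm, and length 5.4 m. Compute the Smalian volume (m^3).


Smalian: V = (A1 + A2)/2 * L,  A = pi*(D/200)^2
A1 = pi*(29.3/200)^2 = 0.067426 m^2
A2 = pi*(12.5/200)^2 = 0.012272 m^2
V = (0.067426+0.012272)/2*5.4 = 0.2152 m^3

0.2152


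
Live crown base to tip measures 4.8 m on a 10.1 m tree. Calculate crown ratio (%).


Formula: Crown Ratio = (Crown Length / Total Height) * 100
CR = (4.8 m / 10.1 m) * 100
CR = 0.4752 * 100 = 47.5%

47.5


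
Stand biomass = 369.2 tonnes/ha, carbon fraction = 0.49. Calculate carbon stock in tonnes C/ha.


Formula: Carbon Stock = Biomass * Carbon Fraction
C = 369.2 t/ha * 0.49
C = 180.9 t C/ha

180.9


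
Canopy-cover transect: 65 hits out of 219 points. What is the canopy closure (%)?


Formula: Canopy closure = covered points / total points * 100
Closure = 65 / 219 * 100
Closure = 0.2968 * 100 = 29.7%

29.7


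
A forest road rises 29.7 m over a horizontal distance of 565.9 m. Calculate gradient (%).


Formula: Gradient = rise / run * 100
Gradient = 29.7 / 565.9 * 100 = 5.2%

5.2


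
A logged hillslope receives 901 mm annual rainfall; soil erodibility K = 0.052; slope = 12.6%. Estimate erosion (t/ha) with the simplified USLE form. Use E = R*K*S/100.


Formula: E = R * K * S / 100  (simplified USLE)
R * K = 901 * 0.052 = 46.852
E = 46.852 * 12.6 / 100 = 5.9 t/ha

5.9


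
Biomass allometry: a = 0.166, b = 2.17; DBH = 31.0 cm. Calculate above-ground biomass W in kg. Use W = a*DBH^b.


Formula: W = a * DBH^b  (allometric power law)
DBH^b = 31.0^2.17 = 1722.8794
W = 0.166 * 1722.8794 = 286.0 kg

286.0


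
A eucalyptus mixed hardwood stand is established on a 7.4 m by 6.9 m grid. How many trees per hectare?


Formula: TPH = 10000 m^2/ha / (spacing_x * spacing_y)
Area per tree = 7.4 m * 6.9 m = 51.06 m^2
TPH = 10000 / 51.06 = 196 trees/ha

196


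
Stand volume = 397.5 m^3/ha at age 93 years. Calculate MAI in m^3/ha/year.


Formula: MAI = Total Volume / Stand Age
MAI = 397.5 m^3/ha / 93 years
MAI = 4.27 m^3/ha/year

4.27


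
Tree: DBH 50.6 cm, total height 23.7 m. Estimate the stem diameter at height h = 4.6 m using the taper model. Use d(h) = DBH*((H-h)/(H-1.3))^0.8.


Taper: d(h) = DBH * ((H - h) / (H - 1.3))^0.8
Numerator = H - h = 23.7 - 4.6 = 19.1 m
Denominator = H - 1.3 = 23.7 - 1.3 = 22.4 m
Ratio = 19.1 / 22.4 = 0.85268
d = 50.6 * 0.85268^0.8 = 44.5 cm

44.5


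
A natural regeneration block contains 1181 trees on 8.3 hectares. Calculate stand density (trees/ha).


Formula: Stand Density = N_trees / Area_ha
Density = 1181 trees / 8.3 ha
Density = 142 trees/ha

142


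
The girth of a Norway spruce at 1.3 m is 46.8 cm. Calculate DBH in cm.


Formula: DBH = C / pi
DBH = 46.8 / pi
pi = 3.14159...
DBH = 14.9 cm

14.9


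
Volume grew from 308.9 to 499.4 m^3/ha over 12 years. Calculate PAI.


Formula: PAI = (V_T2 - V_T1) / (T2 - T1)
Volume increment = 499.4 - 308.9 = 190.5 m^3/ha
PAI = 190.5 / 12 = 15.88 m^3/ha/year

15.88


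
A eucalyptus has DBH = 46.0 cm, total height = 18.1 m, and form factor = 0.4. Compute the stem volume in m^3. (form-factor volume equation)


Formula: V = pi * (DBH/200)^2 * H * ff
Radius = DBH/200 = 46.0/200 = 0.23 m
Radius^2 = 0.23^2 = 0.0529 m^2
V = pi * 0.0529 * 18.1 * 0.4
V = 1.203 m^3

1.203


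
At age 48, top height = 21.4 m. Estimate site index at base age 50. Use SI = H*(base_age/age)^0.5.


Formula: SI = H_dom * (base_age / age)^0.5
Age ratio = 50 / 48 = 1.04167
sqrt(age_ratio) = 1.02062
SI = 21.4 * 1.02062 = 21.8 m

21.8


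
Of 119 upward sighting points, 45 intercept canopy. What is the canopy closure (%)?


Formula: Canopy closure = covered points / total points * 100
Closure = 45 / 119 * 100
Closure = 0.3782 * 100 = 37.8%

37.8


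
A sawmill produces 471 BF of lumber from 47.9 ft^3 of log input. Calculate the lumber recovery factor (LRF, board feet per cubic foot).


Formula: LRF = Lumber Output (BF) / Log Input (ft^3)
LRF = 471 BF / 47.9 ft^3
LRF = 9.83 BF/ft^3

9.83


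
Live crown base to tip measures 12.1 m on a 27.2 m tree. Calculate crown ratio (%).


Formula: Crown Ratio = (Crown Length / Total Height) * 100
CR = (12.1 m / 27.2 m) * 100
CR = 0.4449 * 100 = 44.5%

44.5


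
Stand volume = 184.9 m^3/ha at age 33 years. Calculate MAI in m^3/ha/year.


Formula: MAI = Total Volume / Stand Age
MAI = 184.9 m^3/ha / 33 years
MAI = 5.6 m^3/ha/year

5.6


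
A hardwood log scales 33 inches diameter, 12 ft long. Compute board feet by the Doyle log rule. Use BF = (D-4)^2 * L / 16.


Doyle: BF = (D - 4)^2 * L / 16
Adjusted diameter = 33 - 4 = 29 in
(D-4)^2 = 29^2 = 841
BF = 841 * 12 / 16 = 631 BF

631


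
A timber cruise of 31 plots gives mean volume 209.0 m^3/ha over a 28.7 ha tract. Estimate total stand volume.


Formula: Total Volume = Mean Volume per ha * Total Area
Total Volume = 209.0 m^3/ha * 28.7 ha
Total Volume = 5998 m^3

5998


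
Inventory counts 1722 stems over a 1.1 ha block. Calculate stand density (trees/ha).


Formula: Stand Density = N_trees / Area_ha
Density = 1722 trees / 1.1 ha
Density = 1565 trees/ha

1565


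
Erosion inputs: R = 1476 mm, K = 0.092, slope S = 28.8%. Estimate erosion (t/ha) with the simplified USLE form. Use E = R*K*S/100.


Formula: E = R * K * S / 100  (simplified USLE)
R * K = 1476 * 0.092 = 135.792
E = 135.792 * 28.8 / 100 = 39.11 t/ha

39.11


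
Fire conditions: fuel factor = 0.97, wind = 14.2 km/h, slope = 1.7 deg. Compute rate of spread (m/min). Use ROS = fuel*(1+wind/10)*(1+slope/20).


Formula: ROS = fuel * (1 + wind/10) * (1 + slope/20)
Wind factor = 1 + 14.2/10 = 2.42
Slope factor = 1 + 1.7/20 = 1.085
ROS = 0.97 * 2.42 * 1.085 = 2.55 m/min

2.55


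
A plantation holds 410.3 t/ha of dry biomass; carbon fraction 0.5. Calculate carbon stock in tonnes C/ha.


Formula: Carbon Stock = Biomass * Carbon Fraction
C = 410.3 t/ha * 0.5
C = 205.2 t C/ha

205.2


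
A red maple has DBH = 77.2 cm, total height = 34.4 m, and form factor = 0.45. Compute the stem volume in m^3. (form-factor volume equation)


Formula: V = pi * (DBH/200)^2 * H * ff
Radius = DBH/200 = 77.2/200 = 0.386 m
Radius^2 = 0.386^2 = 0.148996 m^2
V = pi * 0.148996 * 34.4 * 0.45
V = 7.246 m^3

7.246


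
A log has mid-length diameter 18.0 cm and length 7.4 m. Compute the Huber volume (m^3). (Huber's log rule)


Huber: V = Am * L,  Am = pi*(Dm/200)^2
Am = pi*(18.0/200)^2 = 0.025447 m^2
V = 0.025447*7.4 = 0.1883 m^3

0.1883


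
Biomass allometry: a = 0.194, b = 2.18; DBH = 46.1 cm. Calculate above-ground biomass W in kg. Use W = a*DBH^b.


Formula: W = a * DBH^b  (allometric power law)
DBH^b = 46.1^2.18 = 4235.1424
W = 0.194 * 4235.1424 = 821.6 kg

821.6


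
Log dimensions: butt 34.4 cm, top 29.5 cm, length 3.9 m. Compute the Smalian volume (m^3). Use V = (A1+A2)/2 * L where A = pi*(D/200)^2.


Smalian: V = (A1 + A2)/2 * L,  A = pi*(D/200)^2
A1 = pi*(34.4/200)^2 = 0.092941 m^2
A2 = pi*(29.5/200)^2 = 0.068349 m^2
V = (0.092941+0.068349)/2*3.9 = 0.3145 m^3

0.3145


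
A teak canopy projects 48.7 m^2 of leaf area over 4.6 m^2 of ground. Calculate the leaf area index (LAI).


Formula: LAI = total leaf area / ground area  (dimensionless)
LAI = 48.7 m^2 / 4.6 m^2
LAI = 10.59

10.59


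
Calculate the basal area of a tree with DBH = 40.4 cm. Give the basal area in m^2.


Formula: BA = pi * (DBH/2)^2 / 10000  (cm^2 to m^2)
Radius = DBH/2 = 40.4/2 = 20.2 cm
BA = pi * 20.2^2 / 10000
   = 1281.8955 cm^2 / 10000
   = 0.1282 m^2

0.1282


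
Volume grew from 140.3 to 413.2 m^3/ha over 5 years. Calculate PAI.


Formula: PAI = (V_T2 - V_T1) / (T2 - T1)
Volume increment = 413.2 - 140.3 = 272.9 m^3/ha
PAI = 272.9 / 5 = 54.58 m^3/ha/year

54.58


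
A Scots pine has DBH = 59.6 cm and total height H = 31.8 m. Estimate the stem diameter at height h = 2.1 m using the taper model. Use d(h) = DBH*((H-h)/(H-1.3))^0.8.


Taper: d(h) = DBH * ((H - h) / (H - 1.3))^0.8
Numerator = H - h = 31.8 - 2.1 = 29.7 m
Denominator = H - 1.3 = 31.8 - 1.3 = 30.5 m
Ratio = 29.7 / 30.5 = 0.97377
d = 59.6 * 0.97377^0.8 = 58.3 cm

58.3


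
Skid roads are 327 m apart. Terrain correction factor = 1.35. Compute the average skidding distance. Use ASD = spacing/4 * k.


Formula: ASD = (spacing / 4) * correction
Uncorrected distance = spacing / 4 = 327 / 4 = 81.75 m
ASD = 81.75 * 1.35 = 110 m

110


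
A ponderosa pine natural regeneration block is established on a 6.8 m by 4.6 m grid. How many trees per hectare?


Formula: TPH = 10000 m^2/ha / (spacing_x * spacing_y)
Area per tree = 6.8 m * 4.6 m = 31.28 m^2
TPH = 10000 / 31.28 = 320 trees/ha

320


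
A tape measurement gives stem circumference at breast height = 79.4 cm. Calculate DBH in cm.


Formula: DBH = C / pi
DBH = 79.4 / pi
pi = 3.14159...
DBH = 25.3 cm

25.3


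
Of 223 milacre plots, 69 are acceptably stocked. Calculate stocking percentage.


Formula: Stocking % = stocked plots / total plots * 100
Stocking = 69 / 223 * 100
Stocking = 0.3094 * 100 = 30.9%

30.9


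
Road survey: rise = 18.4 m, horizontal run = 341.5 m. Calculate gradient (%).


Formula: Gradient = rise / run * 100
Gradient = 18.4 / 341.5 * 100 = 5.4%

5.4


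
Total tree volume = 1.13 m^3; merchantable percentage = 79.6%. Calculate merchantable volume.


Formula: MV = V_total * (merchantable_pct / 100)
Merchantable fraction = 79.6% / 100 = 0.796
MV = 1.13 m^3 * 0.796 = 0.899 m^3

0.899


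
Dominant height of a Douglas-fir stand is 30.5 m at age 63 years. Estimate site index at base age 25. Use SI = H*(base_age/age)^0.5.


Formula: SI = H_dom * (base_age / age)^0.5
Age ratio = 25 / 63 = 0.39683
sqrt(age_ratio) = 0.62994
SI = 30.5 * 0.62994 = 19.2 m

19.2


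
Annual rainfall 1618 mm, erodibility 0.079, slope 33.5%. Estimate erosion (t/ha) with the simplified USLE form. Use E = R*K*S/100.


Formula: E = R * K * S / 100  (simplified USLE)
R * K = 1618 * 0.079 = 127.822
E = 127.822 * 33.5 / 100 = 42.82 t/ha

42.82


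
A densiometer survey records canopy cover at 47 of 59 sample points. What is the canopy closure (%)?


Formula: Canopy closure = covered points / total points * 100
Closure = 47 / 59 * 100
Closure = 0.7966 * 100 = 79.7%

79.7


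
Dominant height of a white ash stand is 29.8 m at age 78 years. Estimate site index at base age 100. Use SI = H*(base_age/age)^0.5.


Formula: SI = H_dom * (base_age / age)^0.5
Age ratio = 100 / 78 = 1.28205
sqrt(age_ratio) = 1.13228
SI = 29.8 * 1.13228 = 33.7 m

33.7


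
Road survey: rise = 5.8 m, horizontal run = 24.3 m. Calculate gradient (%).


Formula: Gradient = rise / run * 100
Gradient = 5.8 / 24.3 * 100 = 23.9%

23.9


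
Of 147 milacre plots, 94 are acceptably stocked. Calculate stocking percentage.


Formula: Stocking % = stocked plots / total plots * 100
Stocking = 94 / 147 * 100
Stocking = 0.6395 * 100 = 63.9%

63.9


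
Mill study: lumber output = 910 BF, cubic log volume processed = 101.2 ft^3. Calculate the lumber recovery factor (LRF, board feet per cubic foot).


Formula: LRF = Lumber Output (BF) / Log Input (ft^3)
LRF = 910 BF / 101.2 ft^3
LRF = 8.99 BF/ft^3

8.99


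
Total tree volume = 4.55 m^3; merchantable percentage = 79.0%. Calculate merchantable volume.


Formula: MV = V_total * (merchantable_pct / 100)
Merchantable fraction = 79.0% / 100 = 0.79
MV = 4.55 m^3 * 0.79 = 3.595 m^3

3.595


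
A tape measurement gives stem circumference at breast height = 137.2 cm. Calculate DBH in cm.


Formula: DBH = C / pi
DBH = 137.2 / pi
pi = 3.14159...
DBH = 43.7 cm

43.7


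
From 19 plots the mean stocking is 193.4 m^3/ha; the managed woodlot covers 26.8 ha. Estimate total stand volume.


Formula: Total Volume = Mean Volume per ha * Total Area
Total Volume = 193.4 m^3/ha * 26.8 ha
Total Volume = 5183 m^3

5183


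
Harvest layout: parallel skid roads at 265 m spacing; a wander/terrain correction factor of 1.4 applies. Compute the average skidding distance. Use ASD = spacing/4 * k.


Formula: ASD = (spacing / 4) * correction
Uncorrected distance = spacing / 4 = 265 / 4 = 66.25 m
ASD = 66.25 * 1.4 = 93 m

93


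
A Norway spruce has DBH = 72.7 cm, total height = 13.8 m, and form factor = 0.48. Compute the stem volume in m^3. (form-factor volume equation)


Formula: V = pi * (DBH/200)^2 * H * ff
Radius = DBH/200 = 72.7/200 = 0.3635 m
Radius^2 = 0.3635^2 = 0.13213225 m^2
V = pi * 0.13213225 * 13.8 * 0.48
V = 2.75 m^3

2.75


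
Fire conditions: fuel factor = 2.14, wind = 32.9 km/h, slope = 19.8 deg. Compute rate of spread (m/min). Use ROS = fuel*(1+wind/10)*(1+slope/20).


Formula: ROS = fuel * (1 + wind/10) * (1 + slope/20)
Wind factor = 1 + 32.9/10 = 4.29
Slope factor = 1 + 19.8/20 = 1.99
ROS = 2.14 * 4.29 * 1.99 = 18.27 m/min

18.27


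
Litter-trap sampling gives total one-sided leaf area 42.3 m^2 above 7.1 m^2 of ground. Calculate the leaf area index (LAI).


Formula: LAI = total leaf area / ground area  (dimensionless)
LAI = 42.3 m^2 / 7.1 m^2
LAI = 5.96

5.96


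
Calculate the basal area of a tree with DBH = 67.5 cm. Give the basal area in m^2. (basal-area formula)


Formula: BA = pi * (DBH/2)^2 / 10000  (cm^2 to m^2)
Radius = DBH/2 = 67.5/2 = 33.75 cm
BA = pi * 33.75^2 / 10000
   = 3578.4704 cm^2 / 10000
   = 0.3578 m^2

0.3578


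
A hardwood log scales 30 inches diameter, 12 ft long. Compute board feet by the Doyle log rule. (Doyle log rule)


Doyle: BF = (D - 4)^2 * L / 16
Adjusted diameter = 30 - 4 = 26 in
(D-4)^2 = 26^2 = 676
BF = 676 * 12 / 16 = 507 BF

507


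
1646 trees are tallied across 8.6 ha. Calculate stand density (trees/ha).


Formula: Stand Density = N_trees / Area_ha
Density = 1646 trees / 8.6 ha
Density = 191 trees/ha

191


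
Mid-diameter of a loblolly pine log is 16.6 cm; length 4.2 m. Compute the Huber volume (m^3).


Huber: V = Am * L,  Am = pi*(Dm/200)^2
Am = pi*(16.6/200)^2 = 0.021642 m^2
V = 0.021642*4.2 = 0.0909 m^3

0.0909


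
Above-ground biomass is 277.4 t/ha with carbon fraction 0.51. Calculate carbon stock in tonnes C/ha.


Formula: Carbon Stock = Biomass * Carbon Fraction
C = 277.4 t/ha * 0.51
C = 141.5 t C/ha

141.5


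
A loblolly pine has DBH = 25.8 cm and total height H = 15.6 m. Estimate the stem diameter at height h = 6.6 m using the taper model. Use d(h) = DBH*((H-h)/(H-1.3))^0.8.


Taper: d(h) = DBH * ((H - h) / (H - 1.3))^0.8
Numerator = H - h = 15.6 - 6.6 = 9.0 m
Denominator = H - 1.3 = 15.6 - 1.3 = 14.3 m
Ratio = 9.0 / 14.3 = 0.62937
d = 25.8 * 0.62937^0.8 = 17.8 cm

17.8


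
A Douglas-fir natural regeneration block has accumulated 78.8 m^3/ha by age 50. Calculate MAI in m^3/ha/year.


Formula: MAI = Total Volume / Stand Age
MAI = 78.8 m^3/ha / 50 years
MAI = 1.58 m^3/ha/year

1.58


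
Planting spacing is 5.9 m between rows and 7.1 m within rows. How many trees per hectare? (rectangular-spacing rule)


Formula: TPH = 10000 m^2/ha / (spacing_x * spacing_y)
Area per tree = 5.9 m * 7.1 m = 41.89 m^2
TPH = 10000 / 41.89 = 239 trees/ha

239


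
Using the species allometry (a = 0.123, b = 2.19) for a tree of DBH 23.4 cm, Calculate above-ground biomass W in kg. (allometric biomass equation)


Formula: W = a * DBH^b  (allometric power law)
DBH^b = 23.4^2.19 = 996.7419
W = 0.123 * 996.7419 = 122.6 kg

122.6


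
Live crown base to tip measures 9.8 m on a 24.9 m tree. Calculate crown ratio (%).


Formula: Crown Ratio = (Crown Length / Total Height) * 100
CR = (9.8 m / 24.9 m) * 100
CR = 0.3936 * 100 = 39.4%

39.4


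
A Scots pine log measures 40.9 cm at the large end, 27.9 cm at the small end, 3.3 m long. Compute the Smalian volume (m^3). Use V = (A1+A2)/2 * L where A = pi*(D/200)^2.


Smalian: V = (A1 + A2)/2 * L,  A = pi*(D/200)^2
A1 = pi*(40.9/200)^2 = 0.131382 m^2
A2 = pi*(27.9/200)^2 = 0.061136 m^2
V = (0.131382+0.061136)/2*3.3 = 0.3177 m^3

0.3177


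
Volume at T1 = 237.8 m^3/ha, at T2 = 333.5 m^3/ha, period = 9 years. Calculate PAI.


Formula: PAI = (V_T2 - V_T1) / (T2 - T1)
Volume increment = 333.5 - 237.8 = 95.7 m^3/ha
PAI = 95.7 / 9 = 10.63 m^3/ha/year

10.63


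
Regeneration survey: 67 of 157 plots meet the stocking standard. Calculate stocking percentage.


Formula: Stocking % = stocked plots / total plots * 100
Stocking = 67 / 157 * 100
Stocking = 0.4268 * 100 = 42.7%

42.7


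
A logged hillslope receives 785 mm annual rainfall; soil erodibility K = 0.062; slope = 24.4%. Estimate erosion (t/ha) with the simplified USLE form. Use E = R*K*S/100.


Formula: E = R * K * S / 100  (simplified USLE)
R * K = 785 * 0.062 = 48.67
E = 48.67 * 24.4 / 100 = 11.88 t/ha

11.88


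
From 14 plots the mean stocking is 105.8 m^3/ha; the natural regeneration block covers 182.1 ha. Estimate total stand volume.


Formula: Total Volume = Mean Volume per ha * Total Area
Total Volume = 105.8 m^3/ha * 182.1 ha
Total Volume = 19266 m^3

19266


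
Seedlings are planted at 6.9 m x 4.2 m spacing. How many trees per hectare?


Formula: TPH = 10000 m^2/ha / (spacing_x * spacing_y)
Area per tree = 6.9 m * 4.2 m = 28.98 m^2
TPH = 10000 / 28.98 = 345 trees/ha

345


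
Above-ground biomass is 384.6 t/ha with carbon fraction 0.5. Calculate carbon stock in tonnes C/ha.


Formula: Carbon Stock = Biomass * Carbon Fraction
C = 384.6 t/ha * 0.5
C = 192.3 t C/ha

192.3


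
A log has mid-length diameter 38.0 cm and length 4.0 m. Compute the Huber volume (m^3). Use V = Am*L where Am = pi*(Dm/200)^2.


Huber: V = Am * L,  Am = pi*(Dm/200)^2
Am = pi*(38.0/200)^2 = 0.113411 m^2
V = 0.113411*4.0 = 0.4536 m^3

0.4536


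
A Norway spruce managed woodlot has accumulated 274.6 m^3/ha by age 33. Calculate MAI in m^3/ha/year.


Formula: MAI = Total Volume / Stand Age
MAI = 274.6 m^3/ha / 33 years
MAI = 8.32 m^3/ha/year

8.32


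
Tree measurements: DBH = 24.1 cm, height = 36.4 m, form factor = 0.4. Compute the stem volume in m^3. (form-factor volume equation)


Formula: V = pi * (DBH/200)^2 * H * ff
Radius = DBH/200 = 24.1/200 = 0.1205 m
Radius^2 = 0.1205^2 = 0.01452025 m^2
V = pi * 0.01452025 * 36.4 * 0.4
V = 0.664 m^3

0.664


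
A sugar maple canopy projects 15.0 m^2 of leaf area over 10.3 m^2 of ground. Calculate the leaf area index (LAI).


Formula: LAI = total leaf area / ground area  (dimensionless)
LAI = 15.0 m^2 / 10.3 m^2
LAI = 1.46

1.46


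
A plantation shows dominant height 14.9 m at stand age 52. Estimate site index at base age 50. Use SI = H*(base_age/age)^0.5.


Formula: SI = H_dom * (base_age / age)^0.5
Age ratio = 50 / 52 = 0.96154
sqrt(age_ratio) = 0.98058
SI = 14.9 * 0.98058 = 14.6 m

14.6


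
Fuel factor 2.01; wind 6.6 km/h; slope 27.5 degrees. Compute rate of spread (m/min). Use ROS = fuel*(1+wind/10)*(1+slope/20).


Formula: ROS = fuel * (1 + wind/10) * (1 + slope/20)
Wind factor = 1 + 6.6/10 = 1.66
Slope factor = 1 + 27.5/20 = 2.375
ROS = 2.01 * 1.66 * 2.375 = 7.92 m/min

7.92


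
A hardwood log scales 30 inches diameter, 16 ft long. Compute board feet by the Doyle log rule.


Doyle: BF = (D - 4)^2 * L / 16
Adjusted diameter = 30 - 4 = 26 in
(D-4)^2 = 26^2 = 676
BF = 676 * 16 / 16 = 676 BF

676


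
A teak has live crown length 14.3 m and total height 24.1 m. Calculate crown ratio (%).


Formula: Crown Ratio = (Crown Length / Total Height) * 100
CR = (14.3 m / 24.1 m) * 100
CR = 0.5934 * 100 = 59.3%

59.3


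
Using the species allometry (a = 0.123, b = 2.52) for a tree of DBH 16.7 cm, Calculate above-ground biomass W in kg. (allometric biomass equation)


Formula: W = a * DBH^b  (allometric power law)
DBH^b = 16.7^2.52 = 1205.7173
W = 0.123 * 1205.7173 = 148.3 kg

148.3


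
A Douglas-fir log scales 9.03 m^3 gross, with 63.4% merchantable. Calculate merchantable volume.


Formula: MV = V_total * (merchantable_pct / 100)
Merchantable fraction = 63.4% / 100 = 0.634
MV = 9.03 m^3 * 0.634 = 5.725 m^3

5.725


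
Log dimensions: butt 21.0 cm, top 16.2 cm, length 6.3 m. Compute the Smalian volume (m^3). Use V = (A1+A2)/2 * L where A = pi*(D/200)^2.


Smalian: V = (A1 + A2)/2 * L,  A = pi*(D/200)^2
A1 = pi*(21.0/200)^2 = 0.034636 m^2
A2 = pi*(16.2/200)^2 = 0.020612 m^2
V = (0.034636+0.020612)/2*6.3 = 0.174 m^3

0.174


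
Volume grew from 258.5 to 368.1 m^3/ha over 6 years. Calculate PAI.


Formula: PAI = (V_T2 - V_T1) / (T2 - T1)
Volume increment = 368.1 - 258.5 = 109.6 m^3/ha
PAI = 109.6 / 6 = 18.27 m^3/ha/year

18.27


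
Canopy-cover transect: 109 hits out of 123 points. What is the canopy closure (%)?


Formula: Canopy closure = covered points / total points * 100
Closure = 109 / 123 * 100
Closure = 0.8862 * 100 = 88.6%

88.6


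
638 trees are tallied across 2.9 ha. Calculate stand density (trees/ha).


Formula: Stand Density = N_trees / Area_ha
Density = 638 trees / 2.9 ha
Density = 220 trees/ha

220


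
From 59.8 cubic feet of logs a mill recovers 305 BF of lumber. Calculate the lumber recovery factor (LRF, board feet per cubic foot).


Formula: LRF = Lumber Output (BF) / Log Input (ft^3)
LRF = 305 BF / 59.8 ft^3
LRF = 5.1 BF/ft^3

5.1


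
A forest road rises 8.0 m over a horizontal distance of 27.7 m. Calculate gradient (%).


Formula: Gradient = rise / run * 100
Gradient = 8.0 / 27.7 * 100 = 28.9%

28.9


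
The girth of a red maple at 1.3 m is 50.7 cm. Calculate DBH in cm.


Formula: DBH = C / pi
DBH = 50.7 / pi
pi = 3.14159...
DBH = 16.1 cm

16.1


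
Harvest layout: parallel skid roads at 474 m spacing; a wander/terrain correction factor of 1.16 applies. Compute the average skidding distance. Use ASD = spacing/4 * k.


Formula: ASD = (spacing / 4) * correction
Uncorrected distance = spacing / 4 = 474 / 4 = 118.5 m
ASD = 118.5 * 1.16 = 137 m

137


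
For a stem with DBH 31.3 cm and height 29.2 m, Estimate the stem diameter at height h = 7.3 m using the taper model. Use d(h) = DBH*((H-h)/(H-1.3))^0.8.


Taper: d(h) = DBH * ((H - h) / (H - 1.3))^0.8
Numerator = H - h = 29.2 - 7.3 = 21.9 m
Denominator = H - 1.3 = 29.2 - 1.3 = 27.9 m
Ratio = 21.9 / 27.9 = 0.78495
d = 31.3 * 0.78495^0.8 = 25.8 cm

25.8


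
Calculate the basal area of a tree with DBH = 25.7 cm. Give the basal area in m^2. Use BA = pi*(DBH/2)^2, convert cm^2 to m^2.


Formula: BA = pi * (DBH/2)^2 / 10000  (cm^2 to m^2)
Radius = DBH/2 = 25.7/2 = 12.85 cm
BA = pi * 12.85^2 / 10000
   = 518.7476 cm^2 / 10000
   = 0.0519 m^2

0.0519


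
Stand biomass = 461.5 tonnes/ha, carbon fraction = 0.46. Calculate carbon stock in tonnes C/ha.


Formula: Carbon Stock = Biomass * Carbon Fraction
C = 461.5 t/ha * 0.46
C = 212.3 t C/ha

212.3


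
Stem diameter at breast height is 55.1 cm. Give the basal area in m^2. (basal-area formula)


Formula: BA = pi * (DBH/2)^2 / 10000  (cm^2 to m^2)
Radius = DBH/2 = 55.1/2 = 27.55 cm
BA = pi * 27.55^2 / 10000
   = 2384.4767 cm^2 / 10000
   = 0.2384 m^2

0.2384


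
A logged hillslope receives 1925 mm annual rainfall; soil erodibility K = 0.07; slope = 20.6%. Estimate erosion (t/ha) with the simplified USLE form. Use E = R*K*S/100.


Formula: E = R * K * S / 100  (simplified USLE)
R * K = 1925 * 0.07 = 134.75
E = 134.75 * 20.6 / 100 = 27.76 t/ha

27.76


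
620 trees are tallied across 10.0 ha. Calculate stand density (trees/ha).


Formula: Stand Density = N_trees / Area_ha
Density = 620 trees / 10.0 ha
Density = 62 trees/ha

62


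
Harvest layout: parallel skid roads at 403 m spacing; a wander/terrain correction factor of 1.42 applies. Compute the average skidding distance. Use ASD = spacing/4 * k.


Formula: ASD = (spacing / 4) * correction
Uncorrected distance = spacing / 4 = 403 / 4 = 100.75 m
ASD = 100.75 * 1.42 = 143 m

143


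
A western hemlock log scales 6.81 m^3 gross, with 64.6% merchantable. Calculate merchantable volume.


Formula: MV = V_total * (merchantable_pct / 100)
Merchantable fraction = 64.6% / 100 = 0.646
MV = 6.81 m^3 * 0.646 = 4.399 m^3

4.399


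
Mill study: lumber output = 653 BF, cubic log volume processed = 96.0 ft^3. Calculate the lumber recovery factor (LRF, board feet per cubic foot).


Formula: LRF = Lumber Output (BF) / Log Input (ft^3)
LRF = 653 BF / 96.0 ft^3
LRF = 6.8 BF/ft^3

6.8


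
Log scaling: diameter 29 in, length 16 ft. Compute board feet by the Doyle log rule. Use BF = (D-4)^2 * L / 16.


Doyle: BF = (D - 4)^2 * L / 16
Adjusted diameter = 29 - 4 = 25 in
(D-4)^2 = 25^2 = 625
BF = 625 * 16 / 16 = 625 BF

625


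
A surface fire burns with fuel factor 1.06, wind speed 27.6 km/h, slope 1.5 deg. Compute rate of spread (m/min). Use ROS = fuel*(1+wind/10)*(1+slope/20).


Formula: ROS = fuel * (1 + wind/10) * (1 + slope/20)
Wind factor = 1 + 27.6/10 = 3.76
Slope factor = 1 + 1.5/20 = 1.075
ROS = 1.06 * 3.76 * 1.075 = 4.28 m/min

4.28


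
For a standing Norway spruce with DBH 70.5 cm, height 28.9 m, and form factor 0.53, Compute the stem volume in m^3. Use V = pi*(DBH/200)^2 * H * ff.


Formula: V = pi * (DBH/200)^2 * H * ff
Radius = DBH/200 = 70.5/200 = 0.3525 m
Radius^2 = 0.3525^2 = 0.12425625 m^2
V = pi * 0.12425625 * 28.9 * 0.53
V = 5.979 m^3

5.979


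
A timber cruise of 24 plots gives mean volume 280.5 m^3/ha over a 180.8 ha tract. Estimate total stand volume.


Formula: Total Volume = Mean Volume per ha * Total Area
Total Volume = 280.5 m^3/ha * 180.8 ha
Total Volume = 50714 m^3

50714


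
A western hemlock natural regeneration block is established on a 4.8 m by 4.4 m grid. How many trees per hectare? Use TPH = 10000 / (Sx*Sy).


Formula: TPH = 10000 m^2/ha / (spacing_x * spacing_y)
Area per tree = 4.8 m * 4.4 m = 21.12 m^2
TPH = 10000 / 21.12 = 473 trees/ha

473


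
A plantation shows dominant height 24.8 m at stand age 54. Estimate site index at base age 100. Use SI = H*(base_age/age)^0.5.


Formula: SI = H_dom * (base_age / age)^0.5
Age ratio = 100 / 54 = 1.85185
sqrt(age_ratio) = 1.36083
SI = 24.8 * 1.36083 = 33.7 m

33.7


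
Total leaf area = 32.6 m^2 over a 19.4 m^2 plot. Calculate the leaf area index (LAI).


Formula: LAI = total leaf area / ground area  (dimensionless)
LAI = 32.6 m^2 / 19.4 m^2
LAI = 1.68

1.68


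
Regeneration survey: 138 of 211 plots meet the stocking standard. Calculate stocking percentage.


Formula: Stocking % = stocked plots / total plots * 100
Stocking = 138 / 211 * 100
Stocking = 0.654 * 100 = 65.4%

65.4


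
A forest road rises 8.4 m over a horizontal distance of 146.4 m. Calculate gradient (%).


Formula: Gradient = rise / run * 100
Gradient = 8.4 / 146.4 * 100 = 5.7%

5.7


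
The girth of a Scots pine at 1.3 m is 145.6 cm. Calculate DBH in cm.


Formula: DBH = C / pi
DBH = 145.6 / pi
pi = 3.14159...
DBH = 46.3 cm

46.3


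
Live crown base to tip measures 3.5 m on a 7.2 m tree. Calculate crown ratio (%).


Formula: Crown Ratio = (Crown Length / Total Height) * 100
CR = (3.5 m / 7.2 m) * 100
CR = 0.4861 * 100 = 48.6%

48.6


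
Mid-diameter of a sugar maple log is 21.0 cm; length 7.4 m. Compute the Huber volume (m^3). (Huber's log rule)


Huber: V = Am * L,  Am = pi*(Dm/200)^2
Am = pi*(21.0/200)^2 = 0.034636 m^2
V = 0.034636*7.4 = 0.2563 m^3

0.2563


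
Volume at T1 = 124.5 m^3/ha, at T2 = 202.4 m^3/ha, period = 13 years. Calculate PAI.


Formula: PAI = (V_T2 - V_T1) / (T2 - T1)
Volume increment = 202.4 - 124.5 = 77.9 m^3/ha
PAI = 77.9 / 13 = 5.99 m^3/ha/year

5.99


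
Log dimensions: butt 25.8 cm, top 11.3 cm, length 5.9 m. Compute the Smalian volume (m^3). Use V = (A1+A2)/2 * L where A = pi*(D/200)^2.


Smalian: V = (A1 + A2)/2 * L,  A = pi*(D/200)^2
A1 = pi*(25.8/200)^2 = 0.052279 m^2
A2 = pi*(11.3/200)^2 = 0.010029 m^2
V = (0.052279+0.010029)/2*5.9 = 0.1838 m^3

0.1838


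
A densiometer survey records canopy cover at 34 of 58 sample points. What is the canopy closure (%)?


Formula: Canopy closure = covered points / total points * 100
Closure = 34 / 58 * 100
Closure = 0.5862 * 100 = 58.6%

58.6


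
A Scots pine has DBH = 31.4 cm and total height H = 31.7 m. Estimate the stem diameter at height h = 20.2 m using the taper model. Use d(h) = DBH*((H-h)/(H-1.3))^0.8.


Taper: d(h) = DBH * ((H - h) / (H - 1.3))^0.8
Numerator = H - h = 31.7 - 20.2 = 11.5 m
Denominator = H - 1.3 = 31.7 - 1.3 = 30.4 m
Ratio = 11.5 / 30.4 = 0.37829
d = 31.4 * 0.37829^0.8 = 14.4 cm

14.4


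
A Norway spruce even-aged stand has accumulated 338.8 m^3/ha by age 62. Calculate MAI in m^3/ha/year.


Formula: MAI = Total Volume / Stand Age
MAI = 338.8 m^3/ha / 62 years
MAI = 5.46 m^3/ha/year

5.46


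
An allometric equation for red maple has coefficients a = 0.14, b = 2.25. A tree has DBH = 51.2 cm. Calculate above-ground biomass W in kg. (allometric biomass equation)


Formula: W = a * DBH^b  (allometric power law)
DBH^b = 51.2^2.25 = 7012.2503
W = 0.14 * 7012.2503 = 981.7 kg

981.7


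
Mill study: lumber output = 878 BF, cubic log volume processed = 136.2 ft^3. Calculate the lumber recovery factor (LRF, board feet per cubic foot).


Formula: LRF = Lumber Output (BF) / Log Input (ft^3)
LRF = 878 BF / 136.2 ft^3
LRF = 6.45 BF/ft^3

6.45


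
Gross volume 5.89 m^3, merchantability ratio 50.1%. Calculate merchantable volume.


Formula: MV = V_total * (merchantable_pct / 100)
Merchantable fraction = 50.1% / 100 = 0.501
MV = 5.89 m^3 * 0.501 = 2.951 m^3

2.951


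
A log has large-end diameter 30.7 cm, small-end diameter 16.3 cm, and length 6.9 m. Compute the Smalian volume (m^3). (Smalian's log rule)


Smalian: V = (A1 + A2)/2 * L,  A = pi*(D/200)^2
A1 = pi*(30.7/200)^2 = 0.074023 m^2
A2 = pi*(16.3/200)^2 = 0.020867 m^2
V = (0.074023+0.020867)/2*6.9 = 0.3274 m^3

0.3274


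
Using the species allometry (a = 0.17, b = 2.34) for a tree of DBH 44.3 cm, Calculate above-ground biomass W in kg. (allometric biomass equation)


Formula: W = a * DBH^b  (allometric power law)
DBH^b = 44.3^2.34 = 7121.7171
W = 0.17 * 7121.7171 = 1210.7 kg

1210.7


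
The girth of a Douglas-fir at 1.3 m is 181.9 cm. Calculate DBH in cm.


Formula: DBH = C / pi
DBH = 181.9 / pi
pi = 3.14159...
DBH = 57.9 cm

57.9


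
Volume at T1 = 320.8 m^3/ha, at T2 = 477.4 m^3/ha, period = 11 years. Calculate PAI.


Formula: PAI = (V_T2 - V_T1) / (T2 - T1)
Volume increment = 477.4 - 320.8 = 156.6 m^3/ha
PAI = 156.6 / 11 = 14.24 m^3/ha/year

14.24


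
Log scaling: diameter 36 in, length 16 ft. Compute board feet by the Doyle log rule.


Doyle: BF = (D - 4)^2 * L / 16
Adjusted diameter = 36 - 4 = 32 in
(D-4)^2 = 32^2 = 1024
BF = 1024 * 16 / 16 = 1024 BF

1024


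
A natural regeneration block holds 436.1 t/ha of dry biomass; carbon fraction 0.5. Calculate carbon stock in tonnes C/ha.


Formula: Carbon Stock = Biomass * Carbon Fraction
C = 436.1 t/ha * 0.5
C = 218.1 t C/ha

218.1


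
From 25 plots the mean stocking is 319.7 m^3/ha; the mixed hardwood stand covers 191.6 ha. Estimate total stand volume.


Formula: Total Volume = Mean Volume per ha * Total Area
Total Volume = 319.7 m^3/ha * 191.6 ha
Total Volume = 61255 m^3

61255


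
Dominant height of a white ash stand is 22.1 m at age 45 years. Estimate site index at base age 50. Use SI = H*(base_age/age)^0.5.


Formula: SI = H_dom * (base_age / age)^0.5
Age ratio = 50 / 45 = 1.11111
sqrt(age_ratio) = 1.05409
SI = 22.1 * 1.05409 = 23.3 m

23.3


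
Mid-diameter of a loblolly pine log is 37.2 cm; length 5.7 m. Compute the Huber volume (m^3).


Huber: V = Am * L,  Am = pi*(Dm/200)^2
Am = pi*(37.2/200)^2 = 0.108687 m^2
V = 0.108687*5.7 = 0.6195 m^3

0.6195


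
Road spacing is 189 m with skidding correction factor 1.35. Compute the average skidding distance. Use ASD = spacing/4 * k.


Formula: ASD = (spacing / 4) * correction
Uncorrected distance = spacing / 4 = 189 / 4 = 47.25 m
ASD = 47.25 * 1.35 = 64 m

64


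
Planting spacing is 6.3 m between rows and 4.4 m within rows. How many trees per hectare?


Formula: TPH = 10000 m^2/ha / (spacing_x * spacing_y)
Area per tree = 6.3 m * 4.4 m = 27.72 m^2
TPH = 10000 / 27.72 = 361 trees/ha

361


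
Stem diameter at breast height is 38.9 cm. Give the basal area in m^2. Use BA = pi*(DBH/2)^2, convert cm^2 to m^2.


Formula: BA = pi * (DBH/2)^2 / 10000  (cm^2 to m^2)
Radius = DBH/2 = 38.9/2 = 19.45 cm
BA = pi * 19.45^2 / 10000
   = 1188.4724 cm^2 / 10000
   = 0.1188 m^2

0.1188


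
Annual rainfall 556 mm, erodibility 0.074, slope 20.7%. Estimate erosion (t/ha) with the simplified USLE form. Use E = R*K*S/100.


Formula: E = R * K * S / 100  (simplified USLE)
R * K = 556 * 0.074 = 41.144
E = 41.144 * 20.7 / 100 = 8.52 t/ha

8.52


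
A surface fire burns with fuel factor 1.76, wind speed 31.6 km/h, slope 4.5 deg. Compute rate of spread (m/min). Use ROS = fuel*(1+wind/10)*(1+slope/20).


Formula: ROS = fuel * (1 + wind/10) * (1 + slope/20)
Wind factor = 1 + 31.6/10 = 4.16
Slope factor = 1 + 4.5/20 = 1.225
ROS = 1.76 * 4.16 * 1.225 = 8.97 m/min

8.97


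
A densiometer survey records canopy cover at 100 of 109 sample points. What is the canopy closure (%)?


Formula: Canopy closure = covered points / total points * 100
Closure = 100 / 109 * 100
Closure = 0.9174 * 100 = 91.7%

91.7


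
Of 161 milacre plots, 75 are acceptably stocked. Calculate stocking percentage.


Formula: Stocking % = stocked plots / total plots * 100
Stocking = 75 / 161 * 100
Stocking = 0.4658 * 100 = 46.6%

46.6


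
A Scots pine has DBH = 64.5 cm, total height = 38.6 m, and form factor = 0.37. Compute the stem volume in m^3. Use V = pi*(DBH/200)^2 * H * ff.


Formula: V = pi * (DBH/200)^2 * H * ff
Radius = DBH/200 = 64.5/200 = 0.3225 m
Radius^2 = 0.3225^2 = 0.10400625 m^2
V = pi * 0.10400625 * 38.6 * 0.37
V = 4.667 m^3

4.667


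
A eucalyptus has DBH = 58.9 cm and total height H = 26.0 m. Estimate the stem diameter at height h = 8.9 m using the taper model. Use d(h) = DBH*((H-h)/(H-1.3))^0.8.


Taper: d(h) = DBH * ((H - h) / (H - 1.3))^0.8
Numerator = H - h = 26.0 - 8.9 = 17.1 m
Denominator = H - 1.3 = 26.0 - 1.3 = 24.7 m
Ratio = 17.1 / 24.7 = 0.69231
d = 58.9 * 0.69231^0.8 = 43.9 cm

43.9


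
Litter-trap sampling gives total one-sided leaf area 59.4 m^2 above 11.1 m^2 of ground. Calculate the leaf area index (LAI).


Formula: LAI = total leaf area / ground area  (dimensionless)
LAI = 59.4 m^2 / 11.1 m^2
LAI = 5.35

5.35


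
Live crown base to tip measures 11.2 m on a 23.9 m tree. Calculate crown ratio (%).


Formula: Crown Ratio = (Crown Length / Total Height) * 100
CR = (11.2 m / 23.9 m) * 100
CR = 0.4686 * 100 = 46.9%

46.9


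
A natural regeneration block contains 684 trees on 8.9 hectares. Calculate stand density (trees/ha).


Formula: Stand Density = N_trees / Area_ha
Density = 684 trees / 8.9 ha
Density = 77 trees/ha

77


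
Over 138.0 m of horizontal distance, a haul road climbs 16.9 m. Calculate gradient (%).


Formula: Gradient = rise / run * 100
Gradient = 16.9 / 138.0 * 100 = 12.2%

12.2


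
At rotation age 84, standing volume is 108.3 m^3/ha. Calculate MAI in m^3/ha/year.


Formula: MAI = Total Volume / Stand Age
MAI = 108.3 m^3/ha / 84 years
MAI = 1.29 m^3/ha/year

1.29


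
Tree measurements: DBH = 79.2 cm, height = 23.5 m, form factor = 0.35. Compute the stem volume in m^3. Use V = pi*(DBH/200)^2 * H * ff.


Formula: V = pi * (DBH/200)^2 * H * ff
Radius = DBH/200 = 79.2/200 = 0.396 m
Radius^2 = 0.396^2 = 0.156816 m^2
V = pi * 0.156816 * 23.5 * 0.35
V = 4.052 m^3

4.052


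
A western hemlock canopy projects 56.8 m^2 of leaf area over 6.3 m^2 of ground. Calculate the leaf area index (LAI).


Formula: LAI = total leaf area / ground area  (dimensionless)
LAI = 56.8 m^2 / 6.3 m^2
LAI = 9.02

9.02


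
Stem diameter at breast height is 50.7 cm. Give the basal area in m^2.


Formula: BA = pi * (DBH/2)^2 / 10000  (cm^2 to m^2)
Radius = DBH/2 = 50.7/2 = 25.35 cm
BA = pi * 25.35^2 / 10000
   = 2018.8581 cm^2 / 10000
   = 0.2019 m^2

0.2019


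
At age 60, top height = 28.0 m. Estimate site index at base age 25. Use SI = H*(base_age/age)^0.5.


Formula: SI = H_dom * (base_age / age)^0.5
Age ratio = 25 / 60 = 0.41667
sqrt(age_ratio) = 0.6455
SI = 28.0 * 0.6455 = 18.1 m

18.1


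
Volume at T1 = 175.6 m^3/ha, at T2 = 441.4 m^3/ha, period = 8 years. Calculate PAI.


Formula: PAI = (V_T2 - V_T1) / (T2 - T1)
Volume increment = 441.4 - 175.6 = 265.8 m^3/ha
PAI = 265.8 / 8 = 33.23 m^3/ha/year

33.23


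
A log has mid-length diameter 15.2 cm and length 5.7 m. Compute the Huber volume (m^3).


Huber: V = Am * L,  Am = pi*(Dm/200)^2
Am = pi*(15.2/200)^2 = 0.018146 m^2
V = 0.018146*5.7 = 0.1034 m^3

0.1034


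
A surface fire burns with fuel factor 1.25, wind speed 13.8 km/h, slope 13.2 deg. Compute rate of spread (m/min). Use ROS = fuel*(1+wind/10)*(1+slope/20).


Formula: ROS = fuel * (1 + wind/10) * (1 + slope/20)
Wind factor = 1 + 13.8/10 = 2.38
Slope factor = 1 + 13.2/20 = 1.66
ROS = 1.25 * 2.38 * 1.66 = 4.94 m/min

4.94


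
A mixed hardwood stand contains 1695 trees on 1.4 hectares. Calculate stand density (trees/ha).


Formula: Stand Density = N_trees / Area_ha
Density = 1695 trees / 1.4 ha
Density = 1211 trees/ha

1211


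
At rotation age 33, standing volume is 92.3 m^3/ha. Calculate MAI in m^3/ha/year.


Formula: MAI = Total Volume / Stand Age
MAI = 92.3 m^3/ha / 33 years
MAI = 2.8 m^3/ha/year

2.8


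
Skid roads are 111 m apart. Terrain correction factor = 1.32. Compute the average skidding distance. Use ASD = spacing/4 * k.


Formula: ASD = (spacing / 4) * correction
Uncorrected distance = spacing / 4 = 111 / 4 = 27.75 m
ASD = 27.75 * 1.32 = 37 m

37


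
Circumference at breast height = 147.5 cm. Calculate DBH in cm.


Formula: DBH = C / pi
DBH = 147.5 / pi
pi = 3.14159...
DBH = 47.0 cm

47.0


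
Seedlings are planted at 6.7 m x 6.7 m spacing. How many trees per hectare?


Formula: TPH = 10000 m^2/ha / (spacing_x * spacing_y)
Area per tree = 6.7 m * 6.7 m = 44.89 m^2
TPH = 10000 / 44.89 = 223 trees/ha

223


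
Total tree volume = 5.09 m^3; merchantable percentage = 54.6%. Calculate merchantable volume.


Formula: MV = V_total * (merchantable_pct / 100)
Merchantable fraction = 54.6% / 100 = 0.546
MV = 5.09 m^3 * 0.546 = 2.779 m^3

2.779


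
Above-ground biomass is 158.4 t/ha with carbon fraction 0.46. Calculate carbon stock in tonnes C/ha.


Formula: Carbon Stock = Biomass * Carbon Fraction
C = 158.4 t/ha * 0.46
C = 72.9 t C/ha

72.9


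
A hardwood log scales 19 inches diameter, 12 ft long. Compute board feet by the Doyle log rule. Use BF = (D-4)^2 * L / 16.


Doyle: BF = (D - 4)^2 * L / 16
Adjusted diameter = 19 - 4 = 15 in
(D-4)^2 = 15^2 = 225
BF = 225 * 12 / 16 = 169 BF

169


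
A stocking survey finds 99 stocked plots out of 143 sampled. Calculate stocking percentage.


Formula: Stocking % = stocked plots / total plots * 100
Stocking = 99 / 143 * 100
Stocking = 0.6923 * 100 = 69.2%

69.2
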